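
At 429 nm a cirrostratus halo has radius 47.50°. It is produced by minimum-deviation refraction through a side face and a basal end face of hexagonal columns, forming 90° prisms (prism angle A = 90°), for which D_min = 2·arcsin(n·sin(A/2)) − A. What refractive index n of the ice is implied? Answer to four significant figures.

Rearranging: n = sin((D_min + A)/2) / sin(A/2).
(D_min + A)/2 = (47.50° + 90°)/2 = 68.750°.
n = sin 68.750° / sin 45° = 0.9320 / 0.7071 = 1.3181.

1.318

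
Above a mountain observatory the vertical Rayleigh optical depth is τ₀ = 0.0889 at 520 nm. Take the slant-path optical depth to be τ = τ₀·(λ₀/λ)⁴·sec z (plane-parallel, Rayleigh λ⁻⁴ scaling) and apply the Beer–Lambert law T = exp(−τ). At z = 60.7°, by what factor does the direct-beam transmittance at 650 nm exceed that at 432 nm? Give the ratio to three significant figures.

1.36

Airmass: sec 60.7° = 2.0434.
τ(650 nm) = 0.0889 × (520/650)⁴ × 2.0434 = 0.0889 × 0.4096 × 2.0434 = 0.0744.
τ(432 nm) = 0.0889 × (520/432)⁴ × 2.0434 = 0.0889 × 2.0993 × 2.0434 = 0.3814.
T(650)/T(432) = exp(τ_B − τ_A) = exp(0.3070) = 1.3593.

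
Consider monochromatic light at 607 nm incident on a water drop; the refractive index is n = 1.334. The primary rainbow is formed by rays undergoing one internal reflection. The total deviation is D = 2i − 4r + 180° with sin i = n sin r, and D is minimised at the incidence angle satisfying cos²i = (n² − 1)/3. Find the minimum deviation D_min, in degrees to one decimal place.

138.1°

cos²i = (1.77956 − 1)/3 = 0.25985; i = arccos(0.50976) = 59.352°.
sin r = sin 59.352°/1.334 = 0.64492; r = 40.159°.
D_min = 2·59.352° − 4·40.159° + 180° = 138.067°.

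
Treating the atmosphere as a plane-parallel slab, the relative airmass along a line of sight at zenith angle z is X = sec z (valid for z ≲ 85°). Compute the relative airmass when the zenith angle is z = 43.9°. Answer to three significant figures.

X = sec z = 1/cos 43.9° = 1/0.7206 = 1.3878.

1.39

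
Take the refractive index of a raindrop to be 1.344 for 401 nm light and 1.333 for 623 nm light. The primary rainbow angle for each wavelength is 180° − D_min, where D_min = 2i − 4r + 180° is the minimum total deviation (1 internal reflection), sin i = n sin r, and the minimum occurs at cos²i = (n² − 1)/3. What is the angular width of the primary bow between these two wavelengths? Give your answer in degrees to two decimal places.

At 401 nm (n = 1.344): cos²i = 0.26878 → i = 58.772°, r = 39.512°, D_min = 139.495°, rainbow angle = 40.505°.
At 623 nm (n = 1.333): cos²i = 0.25896 → i = 59.410°, r = 40.225°, D_min = 137.922°, rainbow angle = 42.078°.
Angular width = |40.505° − 42.078°| = 1.573°.

1.57°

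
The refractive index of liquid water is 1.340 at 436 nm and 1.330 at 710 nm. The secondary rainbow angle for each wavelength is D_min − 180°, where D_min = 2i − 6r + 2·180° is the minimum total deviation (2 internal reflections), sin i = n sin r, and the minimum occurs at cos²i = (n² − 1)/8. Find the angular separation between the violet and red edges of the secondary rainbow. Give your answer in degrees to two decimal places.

2.61°

At 436 nm (n = 1.340): cos²i = 0.09945 → i = 71.618°, r = 45.088°, D_min = 232.709°, rainbow angle = 52.709°.
At 710 nm (n = 1.330): cos²i = 0.09611 → i = 71.940°, r = 45.630°, D_min = 230.101°, rainbow angle = 50.101°.
Angular width = |52.709° − 50.101°| = 2.608°.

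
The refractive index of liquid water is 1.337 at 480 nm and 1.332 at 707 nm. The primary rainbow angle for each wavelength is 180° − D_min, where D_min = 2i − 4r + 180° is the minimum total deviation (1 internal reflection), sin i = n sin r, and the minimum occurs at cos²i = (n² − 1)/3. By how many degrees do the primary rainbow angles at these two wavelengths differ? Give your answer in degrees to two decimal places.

At 480 nm (n = 1.337): cos²i = 0.26252 → i = 59.178°, r = 39.964°, D_min = 138.500°, rainbow angle = 41.500°.
At 707 nm (n = 1.332): cos²i = 0.25807 → i = 59.469°, r = 40.290°, D_min = 137.776°, rainbow angle = 42.224°.
Angular width = |41.500° − 42.224°| = 0.724°.

0.72°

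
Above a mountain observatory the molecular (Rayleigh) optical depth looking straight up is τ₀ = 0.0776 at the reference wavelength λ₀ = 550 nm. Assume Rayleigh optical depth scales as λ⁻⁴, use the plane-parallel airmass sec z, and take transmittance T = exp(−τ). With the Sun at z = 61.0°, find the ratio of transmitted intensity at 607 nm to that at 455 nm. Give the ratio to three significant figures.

1.26

Airmass: sec 61.0° = 2.0627.
τ(607 nm) = 0.0776 × (550/607)⁴ × 2.0627 = 0.0776 × 0.6741 × 2.0627 = 0.1079.
τ(455 nm) = 0.0776 × (550/455)⁴ × 2.0627 = 0.0776 × 2.1350 × 2.0627 = 0.3417.
T(607)/T(455) = exp(τ_B − τ_A) = exp(0.2338) = 1.2635.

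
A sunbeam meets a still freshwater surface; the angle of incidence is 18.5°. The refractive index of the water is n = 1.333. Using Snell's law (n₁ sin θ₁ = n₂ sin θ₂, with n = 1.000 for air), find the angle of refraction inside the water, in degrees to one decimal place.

Snell: sin θ_r = sin θ_i / n = sin 18.5° / 1.333 = 0.3173 / 1.333 = 0.2380.
θ_r = arcsin(0.2380) = 13.77°.

13.8°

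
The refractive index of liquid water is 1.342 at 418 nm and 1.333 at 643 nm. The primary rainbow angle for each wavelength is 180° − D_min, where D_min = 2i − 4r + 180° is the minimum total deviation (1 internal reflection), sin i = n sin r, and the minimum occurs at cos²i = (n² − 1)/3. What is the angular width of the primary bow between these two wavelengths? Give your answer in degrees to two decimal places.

At 418 nm (n = 1.342): cos²i = 0.26699 → i = 58.888°, r = 39.641°, D_min = 139.213°, rainbow angle = 40.787°.
At 643 nm (n = 1.333): cos²i = 0.25896 → i = 59.410°, r = 40.225°, D_min = 137.922°, rainbow angle = 42.078°.
Angular width = |40.787° − 42.078°| = 1.291°.

1.29°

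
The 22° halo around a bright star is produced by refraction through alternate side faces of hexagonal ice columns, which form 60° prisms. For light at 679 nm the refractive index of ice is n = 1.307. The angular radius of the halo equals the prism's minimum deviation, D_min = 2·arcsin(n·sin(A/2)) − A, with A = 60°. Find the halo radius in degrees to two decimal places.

n·sin(A/2) = 1.307 × sin 30° = 1.307 × 0.5000 = 0.6535.
D_min = 2·arcsin(0.6535) − 60° = 2 × 40.806° − 60° = 21.612°.

21.61°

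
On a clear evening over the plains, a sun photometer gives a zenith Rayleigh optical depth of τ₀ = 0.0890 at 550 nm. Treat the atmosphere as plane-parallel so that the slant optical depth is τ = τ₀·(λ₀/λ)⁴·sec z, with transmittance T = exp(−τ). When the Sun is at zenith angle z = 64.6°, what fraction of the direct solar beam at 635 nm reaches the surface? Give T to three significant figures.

0.890

sec 64.6° = 2.3314.
τ = 0.0890 × (550/635)⁴ × 2.3314 = 0.0890 × 0.5628 × 2.3314 = 0.1168.
T = exp(−0.1168) = 0.8898.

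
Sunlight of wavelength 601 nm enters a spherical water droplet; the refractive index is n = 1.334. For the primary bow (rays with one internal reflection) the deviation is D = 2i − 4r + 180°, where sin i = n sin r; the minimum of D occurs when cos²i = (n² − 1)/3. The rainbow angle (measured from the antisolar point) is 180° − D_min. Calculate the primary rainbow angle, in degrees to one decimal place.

cos²i = (1.77956 − 1)/3 = 0.25985; i = arccos(0.50976) = 59.352°.
sin r = sin 59.352°/1.334 = 0.64492; r = 40.159°.
D_min = 2·59.352° − 4·40.159° + 180° = 138.067°.
Rainbow angle = 180° − D_min = 41.933°.

41.9°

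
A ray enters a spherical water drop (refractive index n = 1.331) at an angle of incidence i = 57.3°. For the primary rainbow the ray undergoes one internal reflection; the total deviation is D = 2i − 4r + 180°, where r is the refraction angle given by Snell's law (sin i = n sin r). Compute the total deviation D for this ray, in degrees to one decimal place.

sin r = sin 57.3° / 1.331 = 0.8415/1.331 = 0.6322; r = 39.22°.
D = 2·57.3° − 4·39.22° + 180° = 114.60° − 156.86° + 180° = 137.74°.

137.7°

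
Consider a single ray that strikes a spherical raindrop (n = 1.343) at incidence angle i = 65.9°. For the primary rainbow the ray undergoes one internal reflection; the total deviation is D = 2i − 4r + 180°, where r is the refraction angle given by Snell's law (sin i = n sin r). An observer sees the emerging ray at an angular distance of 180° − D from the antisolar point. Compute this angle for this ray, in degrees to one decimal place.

39.5°

sin r = sin 65.9° / 1.343 = 0.9128/1.343 = 0.6797; r = 42.82°.
D = 2·65.9° − 4·42.82° + 180° = 131.80° − 171.28° + 180° = 140.52°.
Angle from antisolar point = 180° − D = 39.48°.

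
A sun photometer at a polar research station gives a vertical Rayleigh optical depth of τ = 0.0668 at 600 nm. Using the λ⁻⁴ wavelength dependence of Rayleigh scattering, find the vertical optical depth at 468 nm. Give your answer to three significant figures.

0.180

τ(468 nm) = τ(600 nm) × (600/468)⁴ = 0.0668 × (1.2821)⁴ = 0.0668 × 2.7016 = 0.1805.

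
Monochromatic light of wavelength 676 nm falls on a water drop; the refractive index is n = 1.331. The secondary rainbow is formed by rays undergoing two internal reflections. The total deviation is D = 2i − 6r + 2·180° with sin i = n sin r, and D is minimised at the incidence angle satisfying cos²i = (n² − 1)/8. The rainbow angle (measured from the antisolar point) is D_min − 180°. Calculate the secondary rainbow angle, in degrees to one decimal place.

cos²i = (1.77156 − 1)/8 = 0.09645; i = arccos(0.31056) = 71.907°.
sin r = sin 71.907°/1.331 = 0.71417; r = 45.575°.
D_min = 2·71.907° − 6·45.575° + 360° = 230.365°.
Rainbow angle = D_min − 180° = 50.365°.

50.4°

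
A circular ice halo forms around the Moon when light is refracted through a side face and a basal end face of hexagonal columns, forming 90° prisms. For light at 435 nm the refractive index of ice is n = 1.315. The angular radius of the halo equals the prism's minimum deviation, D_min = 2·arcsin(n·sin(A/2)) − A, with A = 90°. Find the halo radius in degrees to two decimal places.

46.82°

n·sin(A/2) = 1.315 × sin 45° = 1.315 × 0.7071 = 0.9298.
D_min = 2·arcsin(0.9298) − 90° = 2 × 68.411° − 90° = 46.821°.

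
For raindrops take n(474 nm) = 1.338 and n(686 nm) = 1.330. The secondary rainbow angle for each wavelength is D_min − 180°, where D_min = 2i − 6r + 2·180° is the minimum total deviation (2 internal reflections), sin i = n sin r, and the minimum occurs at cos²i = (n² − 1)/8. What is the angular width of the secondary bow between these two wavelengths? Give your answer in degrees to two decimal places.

At 474 nm (n = 1.338): cos²i = 0.09878 → i = 71.682°, r = 45.195°, D_min = 232.193°, rainbow angle = 52.193°.
At 686 nm (n = 1.330): cos²i = 0.09611 → i = 71.940°, r = 45.630°, D_min = 230.101°, rainbow angle = 50.101°.
Angular width = |52.193° − 50.101°| = 2.092°.

2.09°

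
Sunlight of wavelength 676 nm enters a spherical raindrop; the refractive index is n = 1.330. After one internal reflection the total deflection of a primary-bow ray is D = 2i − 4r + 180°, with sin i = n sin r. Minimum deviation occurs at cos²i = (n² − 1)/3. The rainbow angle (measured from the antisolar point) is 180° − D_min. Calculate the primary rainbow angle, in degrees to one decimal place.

42.5°

cos²i = (1.76890 − 1)/3 = 0.25630; i = arccos(0.50626) = 59.585°.
sin r = sin 59.585°/1.330 = 0.64841; r = 40.422°.
D_min = 2·59.585° − 4·40.422° + 180° = 137.484°.
Rainbow angle = 180° − D_min = 42.516°.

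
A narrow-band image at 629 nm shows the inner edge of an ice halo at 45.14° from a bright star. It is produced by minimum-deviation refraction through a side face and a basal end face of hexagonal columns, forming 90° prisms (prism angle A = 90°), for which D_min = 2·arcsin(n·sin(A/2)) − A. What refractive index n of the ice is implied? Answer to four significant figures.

Rearranging: n = sin((D_min + A)/2) / sin(A/2).
(D_min + A)/2 = (45.14° + 90°)/2 = 67.570°.
n = sin 67.570° / sin 45° = 0.9243 / 0.7071 = 1.3072.

1.307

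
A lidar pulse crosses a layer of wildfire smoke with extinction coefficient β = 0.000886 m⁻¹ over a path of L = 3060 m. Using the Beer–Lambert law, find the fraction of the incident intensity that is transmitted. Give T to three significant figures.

0.0665

τ = β·L = 0.000886 × 3060 = 2.7112.
T = exp(−2.7112) = 0.0665.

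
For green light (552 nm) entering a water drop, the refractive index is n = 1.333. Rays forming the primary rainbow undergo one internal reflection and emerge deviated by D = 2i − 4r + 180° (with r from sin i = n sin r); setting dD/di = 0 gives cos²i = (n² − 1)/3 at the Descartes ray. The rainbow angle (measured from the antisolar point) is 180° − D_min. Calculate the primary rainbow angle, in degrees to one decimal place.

42.1°

cos²i = (1.77689 − 1)/3 = 0.25896; i = arccos(0.50888) = 59.410°.
sin r = sin 59.410°/1.333 = 0.64579; r = 40.225°.
D_min = 2·59.410° − 4·40.225° + 180° = 137.922°.
Rainbow angle = 180° − D_min = 42.078°.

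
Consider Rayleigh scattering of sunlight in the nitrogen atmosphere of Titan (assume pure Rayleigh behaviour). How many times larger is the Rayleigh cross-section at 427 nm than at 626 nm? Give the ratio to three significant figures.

4.62

Rayleigh scattering ∝ λ⁻⁴, so the ratio of coefficients is the inverse fourth power of the wavelength ratio.
σ(427)/σ(626) = (626/427)⁴ = (1.4660)⁴ = 4.619.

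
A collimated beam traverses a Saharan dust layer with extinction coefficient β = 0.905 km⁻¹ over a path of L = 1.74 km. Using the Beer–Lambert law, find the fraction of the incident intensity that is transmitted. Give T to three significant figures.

τ = β·L = 0.905 × 1.74 = 1.5747.
T = exp(−1.5747) = 0.2071.

0.207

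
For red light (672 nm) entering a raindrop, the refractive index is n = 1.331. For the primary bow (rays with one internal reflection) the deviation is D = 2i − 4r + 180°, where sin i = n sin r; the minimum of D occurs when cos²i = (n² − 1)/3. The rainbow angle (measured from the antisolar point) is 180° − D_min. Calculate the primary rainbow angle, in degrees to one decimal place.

cos²i = (1.77156 − 1)/3 = 0.25719; i = arccos(0.50714) = 59.527°.
sin r = sin 59.527°/1.331 = 0.64753; r = 40.356°.
D_min = 2·59.527° − 4·40.356° + 180° = 137.630°.
Rainbow angle = 180° − D_min = 42.370°.

42.4°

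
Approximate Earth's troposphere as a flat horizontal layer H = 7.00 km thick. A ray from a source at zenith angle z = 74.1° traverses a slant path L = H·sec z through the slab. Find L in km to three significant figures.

sec z = 1/cos 74.1° = 3.6502.
L = 7.00 × 3.6502 = 25.551 km.

25.6 km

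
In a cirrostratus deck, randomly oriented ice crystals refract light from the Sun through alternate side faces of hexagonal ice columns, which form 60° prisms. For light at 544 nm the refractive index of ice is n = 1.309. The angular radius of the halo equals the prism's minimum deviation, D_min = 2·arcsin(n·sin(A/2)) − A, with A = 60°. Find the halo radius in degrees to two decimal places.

21.76°

n·sin(A/2) = 1.309 × sin 30° = 1.309 × 0.5000 = 0.6545.
D_min = 2·arcsin(0.6545) − 60° = 2 × 40.882° − 60° = 21.763°.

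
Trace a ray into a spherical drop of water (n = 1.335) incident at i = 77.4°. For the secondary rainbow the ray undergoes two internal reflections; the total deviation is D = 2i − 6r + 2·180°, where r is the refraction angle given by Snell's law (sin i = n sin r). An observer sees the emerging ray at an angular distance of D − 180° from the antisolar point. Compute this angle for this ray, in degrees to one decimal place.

sin r = sin 77.4° / 1.335 = 0.9759/1.335 = 0.7310; r = 46.97°.
D = 2·77.4° − 6·46.97° + 2·180° = 154.80° − 281.83° + 360° = 232.97°.
Angle from antisolar point = D − 180° = 52.97°.

53.0°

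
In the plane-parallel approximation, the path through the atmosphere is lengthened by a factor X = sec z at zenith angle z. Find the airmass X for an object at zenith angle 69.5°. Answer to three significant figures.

X = sec z = 1/cos 69.5° = 1/0.3502 = 2.8555.

2.86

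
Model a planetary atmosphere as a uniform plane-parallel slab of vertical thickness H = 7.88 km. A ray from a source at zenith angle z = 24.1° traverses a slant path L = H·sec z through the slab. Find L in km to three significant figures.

8.63 km

sec z = 1/cos 24.1° = 1.0955.
L = 7.88 × 1.0955 = 8.632 km.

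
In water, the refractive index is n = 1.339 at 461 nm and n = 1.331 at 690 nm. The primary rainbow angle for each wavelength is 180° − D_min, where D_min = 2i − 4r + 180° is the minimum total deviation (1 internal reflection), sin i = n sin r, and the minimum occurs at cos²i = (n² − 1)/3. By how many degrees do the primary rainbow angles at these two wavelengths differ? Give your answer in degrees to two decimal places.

At 461 nm (n = 1.339): cos²i = 0.26431 → i = 59.062°, r = 39.834°, D_min = 138.786°, rainbow angle = 41.214°.
At 690 nm (n = 1.331): cos²i = 0.25719 → i = 59.527°, r = 40.356°, D_min = 137.630°, rainbow angle = 42.370°.
Angular width = |41.214° − 42.370°| = 1.156°.

1.16°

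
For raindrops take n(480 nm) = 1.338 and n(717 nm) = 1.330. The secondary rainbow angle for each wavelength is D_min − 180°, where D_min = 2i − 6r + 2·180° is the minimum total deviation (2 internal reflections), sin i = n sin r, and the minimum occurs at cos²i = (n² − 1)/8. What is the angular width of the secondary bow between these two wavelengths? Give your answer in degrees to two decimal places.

At 480 nm (n = 1.338): cos²i = 0.09878 → i = 71.682°, r = 45.195°, D_min = 232.193°, rainbow angle = 52.193°.
At 717 nm (n = 1.330): cos²i = 0.09611 → i = 71.940°, r = 45.630°, D_min = 230.101°, rainbow angle = 50.101°.
Angular width = |52.193° − 50.101°| = 2.092°.

2.09°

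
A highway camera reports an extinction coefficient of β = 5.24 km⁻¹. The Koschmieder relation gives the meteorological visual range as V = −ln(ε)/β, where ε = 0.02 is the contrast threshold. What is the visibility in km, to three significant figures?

V = −ln(0.02) / 5.24 = 3.912 / 5.24 = 0.7466 km.

0.747 km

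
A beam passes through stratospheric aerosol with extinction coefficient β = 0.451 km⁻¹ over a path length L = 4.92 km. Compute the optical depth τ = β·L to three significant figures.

2.22

τ = β·L = 0.451 × 4.92 = 2.2189.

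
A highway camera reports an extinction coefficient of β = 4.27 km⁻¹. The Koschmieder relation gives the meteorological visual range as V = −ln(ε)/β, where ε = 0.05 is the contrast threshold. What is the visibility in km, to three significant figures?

0.702 km

V = −ln(0.05) / 4.27 = 2.996 / 4.27 = 0.7016 km.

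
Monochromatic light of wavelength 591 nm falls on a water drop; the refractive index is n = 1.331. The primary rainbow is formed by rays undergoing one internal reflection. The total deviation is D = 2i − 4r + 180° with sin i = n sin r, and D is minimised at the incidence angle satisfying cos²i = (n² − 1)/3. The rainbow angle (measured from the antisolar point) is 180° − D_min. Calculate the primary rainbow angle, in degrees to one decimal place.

cos²i = (1.77156 − 1)/3 = 0.25719; i = arccos(0.50714) = 59.527°.
sin r = sin 59.527°/1.331 = 0.64753; r = 40.356°.
D_min = 2·59.527° − 4·40.356° + 180° = 137.630°.
Rainbow angle = 180° − D_min = 42.370°.

42.4°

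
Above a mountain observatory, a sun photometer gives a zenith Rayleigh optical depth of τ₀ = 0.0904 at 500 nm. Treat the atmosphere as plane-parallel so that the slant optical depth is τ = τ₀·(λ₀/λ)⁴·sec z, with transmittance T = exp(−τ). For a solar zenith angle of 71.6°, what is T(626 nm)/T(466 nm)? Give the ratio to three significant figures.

Airmass: sec 71.6° = 3.1681.
τ(626 nm) = 0.0904 × (500/626)⁴ × 3.1681 = 0.0904 × 0.4070 × 3.1681 = 0.1166.
τ(466 nm) = 0.0904 × (500/466)⁴ × 3.1681 = 0.0904 × 1.3254 × 3.1681 = 0.3796.
T(626)/T(466) = exp(τ_B − τ_A) = exp(0.2630) = 1.3009.

1.30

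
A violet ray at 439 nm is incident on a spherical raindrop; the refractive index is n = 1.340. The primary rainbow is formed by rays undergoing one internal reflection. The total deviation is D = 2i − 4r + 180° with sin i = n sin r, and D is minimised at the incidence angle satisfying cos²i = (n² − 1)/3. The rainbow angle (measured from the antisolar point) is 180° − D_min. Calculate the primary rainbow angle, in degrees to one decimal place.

cos²i = (1.79560 − 1)/3 = 0.26520; i = arccos(0.51498) = 59.004°.
sin r = sin 59.004°/1.340 = 0.63971; r = 39.770°.
D_min = 2·59.004° − 4·39.770° + 180° = 138.929°.
Rainbow angle = 180° − D_min = 41.071°.

41.1°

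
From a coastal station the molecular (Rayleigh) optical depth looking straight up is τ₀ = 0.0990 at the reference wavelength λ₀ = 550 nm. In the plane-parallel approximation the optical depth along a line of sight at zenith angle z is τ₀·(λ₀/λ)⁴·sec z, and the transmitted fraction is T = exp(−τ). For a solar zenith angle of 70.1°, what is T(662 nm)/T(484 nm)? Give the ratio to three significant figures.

1.41

Airmass: sec 70.1° = 2.9379.
τ(662 nm) = 0.0990 × (550/662)⁴ × 2.9379 = 0.0990 × 0.4765 × 2.9379 = 0.1386.
τ(484 nm) = 0.0990 × (550/484)⁴ × 2.9379 = 0.0990 × 1.6675 × 2.9379 = 0.4850.
T(662)/T(484) = exp(τ_B − τ_A) = exp(0.3464) = 1.4140.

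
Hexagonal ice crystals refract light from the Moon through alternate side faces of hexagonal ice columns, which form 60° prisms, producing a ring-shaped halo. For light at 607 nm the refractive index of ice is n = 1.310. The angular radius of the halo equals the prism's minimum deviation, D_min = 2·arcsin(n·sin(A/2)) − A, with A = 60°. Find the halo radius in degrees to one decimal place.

n·sin(A/2) = 1.310 × sin 30° = 1.310 × 0.5000 = 0.6550.
D_min = 2·arcsin(0.6550) − 60° = 2 × 40.920° − 60° = 21.839°.

21.8°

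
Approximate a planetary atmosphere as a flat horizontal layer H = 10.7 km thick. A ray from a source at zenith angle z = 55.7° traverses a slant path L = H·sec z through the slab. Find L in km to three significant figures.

19.0 km

sec z = 1/cos 55.7° = 1.7745.
L = 10.7 × 1.7745 = 18.988 km.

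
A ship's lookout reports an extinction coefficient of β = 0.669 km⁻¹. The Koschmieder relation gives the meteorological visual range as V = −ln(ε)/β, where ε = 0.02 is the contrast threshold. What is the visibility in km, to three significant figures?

V = −ln(0.02) / 0.669 = 3.912 / 0.669 = 5.8476 km.

5.85 km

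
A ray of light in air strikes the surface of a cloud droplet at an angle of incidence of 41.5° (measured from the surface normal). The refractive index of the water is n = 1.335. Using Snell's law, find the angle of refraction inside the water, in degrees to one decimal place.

29.8°

Snell: sin θ_r = sin θ_i / n = sin 41.5° / 1.335 = 0.6626 / 1.335 = 0.4963.
θ_r = arcsin(0.4963) = 29.76°.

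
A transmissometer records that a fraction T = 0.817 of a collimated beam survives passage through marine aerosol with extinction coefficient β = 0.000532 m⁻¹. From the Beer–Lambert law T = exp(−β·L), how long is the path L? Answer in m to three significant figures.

380 m

Beer–Lambert: T = exp(−βL) ⇒ L = −ln(T)/β = −ln(0.817)/0.000532 = 0.2021/0.000532 = 379.9 m.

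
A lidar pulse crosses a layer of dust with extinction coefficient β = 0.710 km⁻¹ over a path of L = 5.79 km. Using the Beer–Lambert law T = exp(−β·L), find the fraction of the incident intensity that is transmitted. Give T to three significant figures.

τ = β·L = 0.710 × 5.79 = 4.1109.
T = exp(−4.1109) = 0.0164.

0.0164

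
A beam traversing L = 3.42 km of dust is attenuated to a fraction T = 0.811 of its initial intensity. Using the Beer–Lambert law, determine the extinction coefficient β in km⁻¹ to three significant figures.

Beer–Lambert: T = exp(−βL) ⇒ β = −ln(T)/L = −ln(0.811)/3.42 = 0.2095/3.42 = 0.06125 km⁻¹.

0.0613 km⁻¹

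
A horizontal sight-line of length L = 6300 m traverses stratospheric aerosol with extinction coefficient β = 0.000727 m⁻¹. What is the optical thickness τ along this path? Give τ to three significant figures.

τ = β·L = 0.000727 × 6300 = 4.5801.

4.58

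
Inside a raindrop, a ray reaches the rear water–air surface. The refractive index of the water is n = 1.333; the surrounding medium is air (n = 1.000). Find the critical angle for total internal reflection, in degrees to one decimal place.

sin θ_c = n_air / n = 1.000 / 1.333 = 0.7502.
θ_c = arcsin(0.7502) = 48.61°.

48.6°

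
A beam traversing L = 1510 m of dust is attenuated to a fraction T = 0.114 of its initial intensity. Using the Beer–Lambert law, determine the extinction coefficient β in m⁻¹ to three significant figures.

Beer–Lambert: T = exp(−βL) ⇒ β = −ln(T)/L = −ln(0.114)/1510 = 2.1716/1510 = 0.001438 m⁻¹.

0.00144 m⁻¹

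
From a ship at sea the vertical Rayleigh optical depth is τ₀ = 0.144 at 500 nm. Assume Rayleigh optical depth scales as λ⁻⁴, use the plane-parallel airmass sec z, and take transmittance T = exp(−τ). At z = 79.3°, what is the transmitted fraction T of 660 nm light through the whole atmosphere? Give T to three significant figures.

0.775

sec 79.3° = 5.3860.
τ = 0.144 × (500/660)⁴ × 5.3860 = 0.144 × 0.3294 × 5.3860 = 0.2555.
T = exp(−0.2555) = 0.7746.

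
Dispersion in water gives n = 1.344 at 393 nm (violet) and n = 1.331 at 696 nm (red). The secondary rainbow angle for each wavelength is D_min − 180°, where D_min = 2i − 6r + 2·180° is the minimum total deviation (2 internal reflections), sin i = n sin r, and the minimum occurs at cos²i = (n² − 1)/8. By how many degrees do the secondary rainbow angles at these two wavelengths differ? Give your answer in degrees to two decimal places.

3.37°

At 393 nm (n = 1.344): cos²i = 0.10079 → i = 71.490°, r = 44.874°, D_min = 233.733°, rainbow angle = 53.733°.
At 696 nm (n = 1.331): cos²i = 0.09645 → i = 71.907°, r = 45.575°, D_min = 230.365°, rainbow angle = 50.365°.
Angular width = |53.733° − 50.365°| = 3.368°.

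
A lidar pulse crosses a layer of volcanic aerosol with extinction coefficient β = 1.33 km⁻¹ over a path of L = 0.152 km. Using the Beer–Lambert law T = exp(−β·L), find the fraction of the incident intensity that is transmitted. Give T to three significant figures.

τ = β·L = 1.33 × 0.152 = 0.2022.
T = exp(−0.2022) = 0.8170.

0.817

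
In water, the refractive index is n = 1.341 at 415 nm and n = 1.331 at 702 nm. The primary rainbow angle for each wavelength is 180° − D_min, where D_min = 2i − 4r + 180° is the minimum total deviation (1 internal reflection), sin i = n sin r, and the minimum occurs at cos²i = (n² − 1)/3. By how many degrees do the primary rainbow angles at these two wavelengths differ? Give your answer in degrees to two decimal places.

1.44°

At 415 nm (n = 1.341): cos²i = 0.26609 → i = 58.946°, r = 39.705°, D_min = 139.071°, rainbow angle = 40.929°.
At 702 nm (n = 1.331): cos²i = 0.25719 → i = 59.527°, r = 40.356°, D_min = 137.630°, rainbow angle = 42.370°.
Angular width = |40.929° − 42.370°| = 1.441°.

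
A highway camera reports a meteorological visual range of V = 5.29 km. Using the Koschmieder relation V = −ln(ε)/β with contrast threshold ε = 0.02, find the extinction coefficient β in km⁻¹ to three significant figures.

β = −ln(0.02) / V = 3.912 / 5.29 = 0.7395 km⁻¹.

0.740 km⁻¹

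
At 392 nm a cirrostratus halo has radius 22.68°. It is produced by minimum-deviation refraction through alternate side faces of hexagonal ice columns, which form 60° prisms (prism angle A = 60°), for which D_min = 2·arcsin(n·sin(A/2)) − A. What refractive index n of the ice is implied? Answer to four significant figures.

1.321

Rearranging: n = sin((D_min + A)/2) / sin(A/2).
(D_min + A)/2 = (22.68° + 60°)/2 = 41.340°.
n = sin 41.340° / sin 30° = 0.6605 / 0.5000 = 1.3211.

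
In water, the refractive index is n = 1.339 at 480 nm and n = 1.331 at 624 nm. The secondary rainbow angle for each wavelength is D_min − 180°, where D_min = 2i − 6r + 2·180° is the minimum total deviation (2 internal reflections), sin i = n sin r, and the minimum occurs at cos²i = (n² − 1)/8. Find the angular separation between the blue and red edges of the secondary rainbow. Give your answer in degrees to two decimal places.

2.09°

At 480 nm (n = 1.339): cos²i = 0.09912 → i = 71.650°, r = 45.141°, D_min = 232.451°, rainbow angle = 52.451°.
At 624 nm (n = 1.331): cos²i = 0.09645 → i = 71.907°, r = 45.575°, D_min = 230.365°, rainbow angle = 50.365°.
Angular width = |52.451° − 50.365°| = 2.086°.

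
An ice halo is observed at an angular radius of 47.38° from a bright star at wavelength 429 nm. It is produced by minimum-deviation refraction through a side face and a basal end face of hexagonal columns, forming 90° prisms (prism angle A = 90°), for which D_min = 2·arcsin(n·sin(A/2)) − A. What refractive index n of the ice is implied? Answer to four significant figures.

Rearranging: n = sin((D_min + A)/2) / sin(A/2).
(D_min + A)/2 = (47.38° + 90°)/2 = 68.690°.
n = sin 68.690° / sin 45° = 0.9316 / 0.7071 = 1.3175.

1.318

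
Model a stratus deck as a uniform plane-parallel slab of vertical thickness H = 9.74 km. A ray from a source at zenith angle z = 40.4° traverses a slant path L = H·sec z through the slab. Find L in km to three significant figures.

12.8 km

sec z = 1/cos 40.4° = 1.3131.
L = 9.74 × 1.3131 = 12.790 km.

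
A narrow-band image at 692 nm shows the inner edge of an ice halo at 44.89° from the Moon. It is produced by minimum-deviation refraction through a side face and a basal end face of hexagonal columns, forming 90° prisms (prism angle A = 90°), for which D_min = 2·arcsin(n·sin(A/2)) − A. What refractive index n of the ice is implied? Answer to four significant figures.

Rearranging: n = sin((D_min + A)/2) / sin(A/2).
(D_min + A)/2 = (44.89° + 90°)/2 = 67.445°.
n = sin 67.445° / sin 45° = 0.9235 / 0.7071 = 1.3060.

1.306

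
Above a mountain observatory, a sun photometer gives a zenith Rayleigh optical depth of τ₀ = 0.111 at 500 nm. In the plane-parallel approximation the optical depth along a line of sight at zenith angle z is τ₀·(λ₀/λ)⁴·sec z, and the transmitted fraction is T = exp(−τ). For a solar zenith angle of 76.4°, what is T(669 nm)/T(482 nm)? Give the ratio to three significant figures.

Airmass: sec 76.4° = 4.2527.
τ(669 nm) = 0.111 × (500/669)⁴ × 4.2527 = 0.111 × 0.3120 × 4.2527 = 0.1473.
τ(482 nm) = 0.111 × (500/482)⁴ × 4.2527 = 0.111 × 1.1580 × 4.2527 = 0.5466.
T(669)/T(482) = exp(τ_B − τ_A) = exp(0.3993) = 1.4908.

1.49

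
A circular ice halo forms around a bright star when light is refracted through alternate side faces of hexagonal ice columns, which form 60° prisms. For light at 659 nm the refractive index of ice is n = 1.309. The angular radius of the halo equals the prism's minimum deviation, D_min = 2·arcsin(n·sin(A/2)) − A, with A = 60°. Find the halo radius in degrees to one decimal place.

n·sin(A/2) = 1.309 × sin 30° = 1.309 × 0.5000 = 0.6545.
D_min = 2·arcsin(0.6545) − 60° = 2 × 40.882° − 60° = 21.763°.

21.8°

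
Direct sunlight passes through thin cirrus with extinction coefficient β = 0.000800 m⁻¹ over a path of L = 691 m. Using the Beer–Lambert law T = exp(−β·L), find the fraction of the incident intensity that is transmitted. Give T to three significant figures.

τ = β·L = 0.000800 × 691 = 0.5528.
T = exp(−0.5528) = 0.5753.

0.575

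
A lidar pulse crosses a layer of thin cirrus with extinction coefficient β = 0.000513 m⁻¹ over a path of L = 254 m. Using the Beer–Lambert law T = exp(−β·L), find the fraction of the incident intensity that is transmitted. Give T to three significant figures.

0.878

τ = β·L = 0.000513 × 254 = 0.1303.
T = exp(−0.1303) = 0.8778.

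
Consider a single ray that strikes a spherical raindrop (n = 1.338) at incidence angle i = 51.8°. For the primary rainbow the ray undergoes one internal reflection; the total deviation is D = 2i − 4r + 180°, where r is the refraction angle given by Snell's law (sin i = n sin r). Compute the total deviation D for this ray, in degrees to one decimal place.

139.7°

sin r = sin 51.8° / 1.338 = 0.7859/1.338 = 0.5873; r = 35.97°.
D = 2·51.8° − 4·35.97° + 180° = 103.60° − 143.87° + 180° = 139.73°.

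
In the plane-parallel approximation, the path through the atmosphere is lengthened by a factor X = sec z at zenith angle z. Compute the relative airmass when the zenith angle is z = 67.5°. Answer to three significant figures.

X = sec z = 1/cos 67.5° = 1/0.3827 = 2.6131.

2.61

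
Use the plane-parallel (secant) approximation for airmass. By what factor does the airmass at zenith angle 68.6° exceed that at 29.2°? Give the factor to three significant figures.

2.39

X(68.6°)/X(29.2°) = sec 68.6° / sec 29.2° = cos 29.2° / cos 68.6° = 0.8729/0.3649 = 2.3924.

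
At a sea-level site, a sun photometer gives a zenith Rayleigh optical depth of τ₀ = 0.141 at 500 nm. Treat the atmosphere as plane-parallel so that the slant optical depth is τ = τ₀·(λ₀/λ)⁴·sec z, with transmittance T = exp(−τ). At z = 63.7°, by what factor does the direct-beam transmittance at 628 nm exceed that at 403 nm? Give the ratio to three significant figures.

Airmass: sec 63.7° = 2.2570.
τ(628 nm) = 0.141 × (500/628)⁴ × 2.2570 = 0.141 × 0.4018 × 2.2570 = 0.1279.
τ(403 nm) = 0.141 × (500/403)⁴ × 2.2570 = 0.141 × 2.3695 × 2.2570 = 0.7541.
T(628)/T(403) = exp(τ_B − τ_A) = exp(0.6262) = 1.8705.

1.87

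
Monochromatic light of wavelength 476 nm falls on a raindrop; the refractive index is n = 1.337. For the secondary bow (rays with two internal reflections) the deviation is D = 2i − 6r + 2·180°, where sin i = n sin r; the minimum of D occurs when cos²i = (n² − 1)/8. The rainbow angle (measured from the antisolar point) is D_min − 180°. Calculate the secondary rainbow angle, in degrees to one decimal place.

51.9°

cos²i = (1.78757 − 1)/8 = 0.09845; i = arccos(0.31376) = 71.714°.
sin r = sin 71.714°/1.337 = 0.71017; r = 45.249°.
D_min = 2·71.714° − 6·45.249° + 360° = 231.934°.
Rainbow angle = D_min − 180° = 51.934°.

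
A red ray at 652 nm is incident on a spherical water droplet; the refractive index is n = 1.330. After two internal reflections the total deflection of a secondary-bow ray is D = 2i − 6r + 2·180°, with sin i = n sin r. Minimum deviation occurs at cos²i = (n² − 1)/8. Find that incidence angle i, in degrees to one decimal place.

71.9°

cos²i = (1.330² − 1)/8 = (1.76890 − 1)/8 = 0.09611.
cos i = 0.31002, so i = 71.940°.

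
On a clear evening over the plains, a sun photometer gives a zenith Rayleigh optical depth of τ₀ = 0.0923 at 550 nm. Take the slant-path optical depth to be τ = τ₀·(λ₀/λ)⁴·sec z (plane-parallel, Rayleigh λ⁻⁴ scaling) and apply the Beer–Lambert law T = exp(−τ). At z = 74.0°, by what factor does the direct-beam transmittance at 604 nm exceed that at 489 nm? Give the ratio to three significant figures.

Airmass: sec 74.0° = 3.6280.
τ(604 nm) = 0.0923 × (550/604)⁴ × 3.6280 = 0.0923 × 0.6875 × 3.6280 = 0.2302.
τ(489 nm) = 0.0923 × (550/489)⁴ × 3.6280 = 0.0923 × 1.6004 × 3.6280 = 0.5359.
T(604)/T(489) = exp(τ_B − τ_A) = exp(0.3057) = 1.3575.

1.36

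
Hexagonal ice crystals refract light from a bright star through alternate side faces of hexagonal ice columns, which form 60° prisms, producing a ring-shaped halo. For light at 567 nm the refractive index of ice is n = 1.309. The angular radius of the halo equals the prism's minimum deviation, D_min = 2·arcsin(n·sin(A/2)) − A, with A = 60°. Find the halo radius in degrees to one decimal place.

21.8°

n·sin(A/2) = 1.309 × sin 30° = 1.309 × 0.5000 = 0.6545.
D_min = 2·arcsin(0.6545) − 60° = 2 × 40.882° − 60° = 21.763°.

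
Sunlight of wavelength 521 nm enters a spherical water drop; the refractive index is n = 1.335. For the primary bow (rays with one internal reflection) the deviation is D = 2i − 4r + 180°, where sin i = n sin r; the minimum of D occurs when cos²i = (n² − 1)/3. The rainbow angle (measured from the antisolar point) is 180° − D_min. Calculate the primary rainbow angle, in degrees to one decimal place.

41.8°

cos²i = (1.78222 − 1)/3 = 0.26074; i = arccos(0.51063) = 59.294°.
sin r = sin 59.294°/1.335 = 0.64405; r = 40.094°.
D_min = 2·59.294° − 4·40.094° + 180° = 138.212°.
Rainbow angle = 180° − D_min = 41.788°.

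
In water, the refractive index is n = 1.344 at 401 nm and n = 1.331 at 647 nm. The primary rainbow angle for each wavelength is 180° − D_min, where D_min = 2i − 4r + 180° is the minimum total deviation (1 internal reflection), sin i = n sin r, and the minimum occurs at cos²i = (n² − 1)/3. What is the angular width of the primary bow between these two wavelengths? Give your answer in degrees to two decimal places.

1.86°

At 401 nm (n = 1.344): cos²i = 0.26878 → i = 58.772°, r = 39.512°, D_min = 139.495°, rainbow angle = 40.505°.
At 647 nm (n = 1.331): cos²i = 0.25719 → i = 59.527°, r = 40.356°, D_min = 137.630°, rainbow angle = 42.370°.
Angular width = |40.505° − 42.370°| = 1.865°.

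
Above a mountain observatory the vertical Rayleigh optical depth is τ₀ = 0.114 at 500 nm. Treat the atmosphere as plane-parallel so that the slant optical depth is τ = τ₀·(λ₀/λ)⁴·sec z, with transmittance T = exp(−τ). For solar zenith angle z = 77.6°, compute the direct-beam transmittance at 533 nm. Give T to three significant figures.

0.663

sec 77.6° = 4.6569.
τ = 0.114 × (500/533)⁴ × 4.6569 = 0.114 × 0.7744 × 4.6569 = 0.4111.
T = exp(−0.4111) = 0.6629.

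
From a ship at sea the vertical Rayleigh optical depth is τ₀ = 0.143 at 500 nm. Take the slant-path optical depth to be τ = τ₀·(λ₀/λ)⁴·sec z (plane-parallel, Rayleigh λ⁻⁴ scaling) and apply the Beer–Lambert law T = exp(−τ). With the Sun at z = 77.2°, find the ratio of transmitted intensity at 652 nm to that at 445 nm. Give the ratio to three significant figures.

Airmass: sec 77.2° = 4.5137.
τ(652 nm) = 0.143 × (500/652)⁴ × 4.5137 = 0.143 × 0.3459 × 4.5137 = 0.2232.
τ(445 nm) = 0.143 × (500/445)⁴ × 4.5137 = 0.143 × 1.5938 × 4.5137 = 1.0287.
T(652)/T(445) = exp(τ_B − τ_A) = exp(0.8055) = 2.2378.

2.24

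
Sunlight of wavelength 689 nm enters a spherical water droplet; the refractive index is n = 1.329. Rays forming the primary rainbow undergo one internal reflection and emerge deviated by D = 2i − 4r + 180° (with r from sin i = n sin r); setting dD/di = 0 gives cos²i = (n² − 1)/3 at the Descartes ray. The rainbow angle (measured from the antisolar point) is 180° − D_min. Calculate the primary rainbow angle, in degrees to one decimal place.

cos²i = (1.76624 − 1)/3 = 0.25541; i = arccos(0.50538) = 59.643°.
sin r = sin 59.643°/1.329 = 0.64928; r = 40.487°.
D_min = 2·59.643° − 4·40.487° + 180° = 137.337°.
Rainbow angle = 180° − D_min = 42.663°.

42.7°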